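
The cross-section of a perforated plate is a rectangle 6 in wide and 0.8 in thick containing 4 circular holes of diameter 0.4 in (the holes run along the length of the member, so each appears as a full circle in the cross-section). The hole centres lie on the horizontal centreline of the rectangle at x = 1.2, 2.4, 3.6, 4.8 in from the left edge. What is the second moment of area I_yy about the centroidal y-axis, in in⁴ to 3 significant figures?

Split into non-overlapping primitives; take the origin at the lower-left of the bounding box.
Plate: 6 × 0.8, A = 4.8 in², x = 3 in, Ī = 14.4 in⁴.
Hole 1 (subtracted): ⌀0.4, A = 0.12566 in², x = 1.2 in, Ī = 0.0012566 in⁴.
Hole 2 (subtracted): ⌀0.4, A = 0.12566 in², x = 2.4 in, Ī = 0.0012566 in⁴.
Hole 3 (subtracted): ⌀0.4, A = 0.12566 in², x = 3.6 in, Ī = 0.0012566 in⁴.
Hole 4 (subtracted): ⌀0.4, A = 0.12566 in², x = 4.8 in, Ī = 0.0012566 in⁴.
By symmetry the centroid is at mid-width, x̄ = 3 in.
Transfer each piece to the centroidal y-axis using Ī + A·d² with d = x − 3:
  plate: d = 0 in → contributes +14.4 in⁴
  hole 1: d = -1.8 in → contributes −0.40841 in⁴
  hole 2: d = -0.6 in → contributes −0.046496 in⁴
  hole 3: d = 0.6 in → contributes −0.046496 in⁴
  hole 4: d = 1.8 in → contributes −0.40841 in⁴
Total I = 13.49 in⁴.

I_yy ≈ 13.5 in⁴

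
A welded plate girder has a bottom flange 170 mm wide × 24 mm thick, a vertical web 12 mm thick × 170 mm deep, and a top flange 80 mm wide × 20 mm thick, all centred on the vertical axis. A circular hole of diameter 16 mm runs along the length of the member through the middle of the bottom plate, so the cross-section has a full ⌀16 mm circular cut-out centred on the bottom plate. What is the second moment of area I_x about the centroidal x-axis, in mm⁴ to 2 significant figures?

I_x ≈ 4.9 × 10⁷ mm⁴

Decompose the section into non-overlapping parts with the origin at the bottom-left of its bounding rectangle.
Bottom plate: 170 × 24, A = 4 080 mm², y = 12 mm, Ī = 195 840 mm⁴.
Web plate: 12 × 170, A = 2 040 mm², y = 109 mm, Ī = 4 913 000 mm⁴.
Top plate: 80 × 20, A = 1 600 mm², y = 204 mm, Ī = 53 333 mm⁴.
Hole (subtracted): ⌀16, A = 201.1 mm², y = 12 mm, Ī = 3 217 mm⁴.
Centroid: ȳ = ΣA·y / ΣA = 79.17 mm.
Transfer each piece to the centroidal x-axis using Ī + A·d² with d = y − 79.17:
  bottom plate: d = -67.17 mm → contributes +18 606 421 mm⁴
  web plate: d = 29.83 mm → contributes +6 727 718 mm⁴
  top plate: d = 124.8 mm → contributes +24 983 630 mm⁴
  hole: d = -67.17 mm → contributes −910 488 mm⁴
Total I = 49 407 281 mm⁴.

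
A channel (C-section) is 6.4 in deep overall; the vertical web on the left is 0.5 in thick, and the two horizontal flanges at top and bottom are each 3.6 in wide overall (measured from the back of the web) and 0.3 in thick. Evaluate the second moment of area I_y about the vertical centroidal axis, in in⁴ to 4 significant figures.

Break the section into simple shapes (no overlaps), measuring from the bottom-left corner of the bounding box.
Web: 0.5 × 6.4, A = 3.2 in², x = 0.25 in, Ī = 0.0666667 in⁴.
Top flange (beyond web): 3.1 × 0.3, A = 0.93 in², x = 2.05 in, Ī = 0.744775 in⁴.
Bottom flange (beyond web): 3.1 × 0.3, A = 0.93 in², x = 2.05 in, Ī = 0.744775 in⁴.
Centroid: x̄ = ΣA·x / ΣA = 0.91166 in.
Transfer each piece to the vertical centroidal axis using Ī + A·d² with d = x − 0.91166:
  web: d = -0.66166 in → contributes +1.46761 in⁴
  top flange (beyond web): d = 1.13834 in → contributes +1.94989 in⁴
  bottom flange (beyond web): d = 1.13834 in → contributes +1.94989 in⁴
Total I = 5.36738 in⁴.

I_y ≈ 5.367 in⁴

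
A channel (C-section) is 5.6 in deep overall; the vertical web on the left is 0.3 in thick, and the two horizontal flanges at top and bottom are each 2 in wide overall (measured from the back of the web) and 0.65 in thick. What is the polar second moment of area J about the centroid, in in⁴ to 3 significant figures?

Split into non-overlapping primitives; take the origin at the lower-left of the bounding box.
Web: 0.3 × 5.6, A = 1.68 in², y = 2.8 in, Ī = 4.3904 in⁴.
Top flange (beyond web): 1.7 × 0.65, A = 1.105 in², y = 5.275 in, Ī = 0.038905 in⁴.
Bottom flange (beyond web): 1.7 × 0.65, A = 1.105 in², y = 0.325 in, Ī = 0.038905 in⁴.
By symmetry the centroid is at mid-height, ȳ = 2.8 in.
Transfer each piece to the centroidal x-axis using Ī + A·d² with d = y − 2.8:
  web: d = 0 in → contributes +4.3904 in⁴
  top flange (beyond web): d = 2.475 in → contributes +6.8077 in⁴
  bottom flange (beyond web): d = -2.475 in → contributes +6.8077 in⁴
Total I = 18.006 in⁴.
For the y-axis: x̄ = 0.71812 in.
Repeating about the centroidal y-axis gives I_y = 1.4993 in⁴.
Polar second moment: J = I_x + I_y = 19.505 in⁴.

J ≈ 19.5 in⁴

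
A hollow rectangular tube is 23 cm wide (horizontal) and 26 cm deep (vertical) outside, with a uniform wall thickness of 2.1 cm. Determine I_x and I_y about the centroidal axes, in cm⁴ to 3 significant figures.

I_x ≈ 1.75 × 10⁴ cm⁴, I_y ≈ 1.43 × 10⁴ cm⁴

Treat the section as a set of non-overlapping primitives; coordinates are from the bounding-box lower-left.
Outer rectangle: 23 × 26, A = 598 cm², y = 13 cm, Ī = 33 687 cm⁴.
Inner void (subtracted): 18.8 × 21.8, A = 409.84 cm², y = 13 cm, Ī = 16 231 cm⁴.
By symmetry the centroid is at mid-height, ȳ = 13 cm.
All pieces are centred on the centroidal x-axis, so I = ΣĪ (holes subtracted) = 17 456 cm⁴.
Repeating about the centroidal y-axis gives I_y = 14 291 cm⁴.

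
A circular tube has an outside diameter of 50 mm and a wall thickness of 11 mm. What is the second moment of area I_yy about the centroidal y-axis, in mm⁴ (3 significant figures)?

I_yy ≈ 2.77 × 10⁵ mm⁴

Treat the section as a set of non-overlapping primitives; coordinates are from the bounding-box lower-left.
Outer circle: ⌀50, A = 1963.5 mm², x = 25 mm, Ī = 306 796 mm⁴.
Bore (subtracted): ⌀28, A = 615.75 mm², x = 25 mm, Ī = 30 172 mm⁴.
By symmetry the centroid is at mid-width, x̄ = 25 mm.
All pieces are centred on the centroidal y-axis, so I = ΣĪ (holes subtracted) = 276 624 mm⁴.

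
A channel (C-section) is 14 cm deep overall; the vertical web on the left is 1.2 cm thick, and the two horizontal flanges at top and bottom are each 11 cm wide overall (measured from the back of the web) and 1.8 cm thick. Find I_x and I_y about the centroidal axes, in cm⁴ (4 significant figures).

I_x ≈ 1597 cm⁴, I_y ≈ 628.6 cm⁴

Decompose the section into non-overlapping parts with the origin at the bottom-left of its bounding rectangle.
Web: 1.2 × 14, A = 16.8 cm², y = 7 cm, Ī = 274.4 cm⁴.
Top flange (beyond web): 9.8 × 1.8, A = 17.64 cm², y = 13.1 cm, Ī = 4.7628 cm⁴.
Bottom flange (beyond web): 9.8 × 1.8, A = 17.64 cm², y = 0.9 cm, Ī = 4.7628 cm⁴.
By symmetry the centroid is at mid-height, ȳ = 7 cm.
Transfer each piece to the centroidal x-axis using Ī + A·d² with d = y − 7:
  web: d = 0 cm → contributes +274.4 cm⁴
  top flange (beyond web): d = 6.1 cm → contributes +661.147 cm⁴
  bottom flange (beyond web): d = -6.1 cm → contributes +661.147 cm⁴
Total I = 1596.69 cm⁴.
For the y-axis: x̄ = 4.32581 cm.
Repeating about the centroidal y-axis gives I_y = 628.638 cm⁴.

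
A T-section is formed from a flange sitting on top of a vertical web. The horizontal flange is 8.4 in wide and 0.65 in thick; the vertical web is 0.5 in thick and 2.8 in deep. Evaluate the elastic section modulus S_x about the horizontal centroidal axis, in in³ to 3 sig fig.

S_x ≈ 1.59 in³

Split into non-overlapping primitives; take the origin at the lower-left of the bounding box.
Flange: 8.4 × 0.65, A = 5.46 in², y = 3.125 in, Ī = 0.19224 in⁴.
Web: 0.5 × 2.8, A = 1.4 in², y = 1.4 in, Ī = 0.91467 in⁴.
Centroid: ȳ = ΣA·y / ΣA = 2.773 in.
Transfer each piece to the horizontal centroidal axis using Ī + A·d² with d = y − 2.773:
  flange: d = 0.35204 in → contributes +0.86891 in⁴
  web: d = -1.373 in → contributes +3.5537 in⁴
Total I = 4.4226 in⁴.
Extreme fibre distance c = 2.773 in; S = I/c = 1.5949 in³.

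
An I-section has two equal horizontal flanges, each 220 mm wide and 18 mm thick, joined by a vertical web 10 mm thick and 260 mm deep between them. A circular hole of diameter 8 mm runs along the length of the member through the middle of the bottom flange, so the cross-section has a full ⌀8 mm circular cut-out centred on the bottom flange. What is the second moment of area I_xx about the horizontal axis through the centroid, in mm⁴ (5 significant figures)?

I_xx ≈ 1.6691 × 10⁸ mm⁴

Break the section into simple shapes (no overlaps), measuring from the bottom-left corner of the bounding box.
Bottom flange: 220 × 18, A = 3 960 mm², y = 9 mm, Ī = 106 920 mm⁴.
Web: 10 × 260, A = 2 600 mm², y = 148 mm, Ī = 14 646 667 mm⁴.
Top flange: 220 × 18, A = 3 960 mm², y = 287 mm, Ī = 106 920 mm⁴.
Hole (subtracted): ⌀8, A = 50.26548 mm², y = 9 mm, Ī = 201.0619 mm⁴.
Centroid: ȳ = ΣA·y / ΣA = 148.6673 mm.
Transfer each piece to the horizontal axis through the centroid using Ī + A·d² with d = y − 148.6673:
  bottom flange: d = -139.6673 mm → contributes +77 354 508 mm⁴
  web: d = -0.6673428 mm → contributes +14 647 825 mm⁴
  top flange: d = 138.3327 mm → contributes +75 885 179 mm⁴
  hole: d = -139.6673 mm → contributes −980728.2 mm⁴
Total I = 166 906 784 mm⁴.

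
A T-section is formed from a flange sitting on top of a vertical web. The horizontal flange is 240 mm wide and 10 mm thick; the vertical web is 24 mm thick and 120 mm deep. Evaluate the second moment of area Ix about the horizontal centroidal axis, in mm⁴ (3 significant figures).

Split into non-overlapping primitives; take the origin at the lower-left of the bounding box.
Flange: 240 × 10, A = 2 400 mm², y = 125 mm, Ī = 20 000 mm⁴.
Web: 24 × 120, A = 2 880 mm², y = 60 mm, Ī = 3 456 000 mm⁴.
Centroid: ȳ = ΣA·y / ΣA = 89.545 mm.
Transfer each piece to the horizontal centroidal axis using Ī + A·d² with d = y − 89.545:
  flange: d = 35.455 mm → contributes +3 036 860 mm⁴
  web: d = -29.545 mm → contributes +5 970 050 mm⁴
Total I = 9 006 909 mm⁴.

Ix ≈ 9.01 × 10⁶ mm⁴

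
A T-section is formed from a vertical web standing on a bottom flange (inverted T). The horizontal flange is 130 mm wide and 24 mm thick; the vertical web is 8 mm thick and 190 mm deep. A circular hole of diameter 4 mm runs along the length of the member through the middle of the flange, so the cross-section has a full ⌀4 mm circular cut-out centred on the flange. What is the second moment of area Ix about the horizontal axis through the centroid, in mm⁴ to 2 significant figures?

Ix ≈ 1.6 × 10⁷ mm⁴

Split into non-overlapping primitives; take the origin at the lower-left of the bounding box.
Flange: 130 × 24, A = 3 120 mm², y = 12 mm, Ī = 149 760 mm⁴.
Web: 8 × 190, A = 1 520 mm², y = 119 mm, Ī = 4 572 667 mm⁴.
Hole (subtracted): ⌀4, A = 12.57 mm², y = 12 mm, Ī = 12.57 mm⁴.
Centroid: ȳ = ΣA·y / ΣA = 47.15 mm.
Transfer each piece to the horizontal axis through the centroid using Ī + A·d² with d = y − 47.15:
  flange: d = -35.15 mm → contributes +4 003 913 mm⁴
  web: d = 71.85 mm → contributes +12 420 223 mm⁴
  hole: d = -35.15 mm → contributes −15 536 mm⁴
Total I = 16 408 600 mm⁴.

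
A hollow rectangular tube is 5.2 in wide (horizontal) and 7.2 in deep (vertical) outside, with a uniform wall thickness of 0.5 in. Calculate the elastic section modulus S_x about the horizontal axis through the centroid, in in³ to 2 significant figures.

S_x ≈ 22 in³

Decompose the section into non-overlapping parts with the origin at the bottom-left of its bounding rectangle.
Outer rectangle: 5.2 × 7.2, A = 37.44 in², y = 3.6 in, Ī = 161.7 in⁴.
Inner void (subtracted): 4.2 × 6.2, A = 26.04 in², y = 3.6 in, Ī = 83.41 in⁴.
By symmetry the centroid is at mid-height, ȳ = 3.6 in.
All pieces are centred on the horizontal axis through the centroid, so I = ΣĪ (holes subtracted) = 78.33 in⁴.
Extreme fibre distance c = 3.6 in; S = I/c = 21.76 in³.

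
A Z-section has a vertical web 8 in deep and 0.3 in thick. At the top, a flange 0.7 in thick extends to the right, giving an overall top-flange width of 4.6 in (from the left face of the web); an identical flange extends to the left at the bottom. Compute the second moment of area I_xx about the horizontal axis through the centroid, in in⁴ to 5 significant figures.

Treat the section as a set of non-overlapping primitives; coordinates are from the bounding-box lower-left.
Web: 0.3 × 8, A = 2.4 in², y = 4 in, Ī = 12.8 in⁴.
Top flange (beyond web): 4.3 × 0.7, A = 3.01 in², y = 7.65 in, Ī = 0.1229083 in⁴.
Bottom flange (beyond web): 4.3 × 0.7, A = 3.01 in², y = 0.35 in, Ī = 0.1229083 in⁴.
Centroid: ȳ = ΣA·y / ΣA = 4 in.
Transfer each piece to the horizontal axis through the centroid using Ī + A·d² with d = y − 4:
  web: d = 0 in → contributes +12.8 in⁴
  top flange (beyond web): d = 3.65 in → contributes +40.22363 in⁴
  bottom flange (beyond web): d = -3.65 in → contributes +40.22363 in⁴
Total I = 93.24727 in⁴.

I_xx ≈ 93.247 in⁴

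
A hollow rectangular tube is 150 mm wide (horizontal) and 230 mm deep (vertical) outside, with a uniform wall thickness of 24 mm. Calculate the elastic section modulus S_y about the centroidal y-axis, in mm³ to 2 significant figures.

Decompose the section into non-overlapping parts with the origin at the bottom-left of its bounding rectangle.
Outer rectangle: 150 × 230, A = 34 500 mm², x = 75 mm, Ī = 64 687 500 mm⁴.
Inner void (subtracted): 102 × 182, A = 18 564 mm², x = 75 mm, Ī = 16 094 988 mm⁴.
By symmetry the centroid is at mid-width, x̄ = 75 mm.
All pieces are centred on the centroidal y-axis, so I = ΣĪ (holes subtracted) = 48 592 512 mm⁴.
Extreme fibre distance c = 75 mm; S = I/c = 647 900 mm³.

S_y ≈ 6.5 × 10⁵ mm³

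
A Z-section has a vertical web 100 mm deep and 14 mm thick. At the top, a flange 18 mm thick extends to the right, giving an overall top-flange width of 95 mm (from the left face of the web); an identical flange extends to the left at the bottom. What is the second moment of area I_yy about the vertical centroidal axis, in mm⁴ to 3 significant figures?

I_yy ≈ 8.20 × 10⁶ mm⁴

Decompose the section into non-overlapping parts with the origin at the bottom-left of its bounding rectangle.
Web: 14 × 100, A = 1 400 mm², x = 88 mm, Ī = 22 867 mm⁴.
Top flange (beyond web): 81 × 18, A = 1 458 mm², x = 135.5 mm, Ī = 797 162 mm⁴.
Bottom flange (beyond web): 81 × 18, A = 1 458 mm², x = 40.5 mm, Ī = 797 162 mm⁴.
Centroid: x̄ = ΣA·x / ΣA = 88 mm.
Transfer each piece to the vertical centroidal axis using Ī + A·d² with d = x − 88:
  web: d = 0 mm → contributes +22 867 mm⁴
  top flange (beyond web): d = 47.5 mm → contributes +4 086 774 mm⁴
  bottom flange (beyond web): d = -47.5 mm → contributes +4 086 774 mm⁴
Total I = 8 196 415 mm⁴.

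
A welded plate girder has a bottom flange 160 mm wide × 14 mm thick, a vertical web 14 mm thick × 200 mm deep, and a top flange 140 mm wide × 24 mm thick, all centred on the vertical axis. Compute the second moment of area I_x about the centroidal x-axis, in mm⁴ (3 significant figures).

Break the section into simple shapes (no overlaps), measuring from the bottom-left corner of the bounding box.
Bottom plate: 160 × 14, A = 2 240 mm², y = 7 mm, Ī = 36 587 mm⁴.
Web plate: 14 × 200, A = 2 800 mm², y = 114 mm, Ī = 9 333 333 mm⁴.
Top plate: 140 × 24, A = 3 360 mm², y = 226 mm, Ī = 161 280 mm⁴.
Centroid: ȳ = ΣA·y / ΣA = 130.27 mm.
Transfer each piece to the centroidal x-axis using Ī + A·d² with d = y − 130.27:
  bottom plate: d = -123.27 mm → contributes +34 072 650 mm⁴
  web plate: d = -16.267 mm → contributes +10 074 226 mm⁴
  top plate: d = 95.733 mm → contributes +30 955 247 mm⁴
Total I = 75 102 123 mm⁴.

I_x ≈ 7.51 × 10⁷ mm⁴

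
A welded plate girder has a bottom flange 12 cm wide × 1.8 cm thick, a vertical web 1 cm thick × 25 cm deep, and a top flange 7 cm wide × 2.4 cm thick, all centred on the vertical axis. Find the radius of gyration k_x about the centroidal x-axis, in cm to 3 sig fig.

k_x ≈ 11.4 cm

Split into non-overlapping primitives; take the origin at the lower-left of the bounding box.
Bottom plate: 12 × 1.8, A = 21.6 cm², y = 0.9 cm, Ī = 5.832 cm⁴.
Web plate: 1 × 25, A = 25 cm², y = 14.3 cm, Ī = 1302.1 cm⁴.
Top plate: 7 × 2.4, A = 16.8 cm², y = 28 cm, Ī = 8.064 cm⁴.
Centroid: ȳ = ΣA·y / ΣA = 13.365 cm.
Transfer each piece to the centroidal x-axis using Ī + A·d² with d = y − 13.365:
  bottom plate: d = -12.465 cm → contributes +3361.9 cm⁴
  web plate: d = 0.93502 cm → contributes +1323.9 cm⁴
  top plate: d = 14.635 cm → contributes +3606.3 cm⁴
Total I = 8292.2 cm⁴.
Radius of gyration: k = √(I/A) = √(8292.2 / 63.4) = 11.436 cm.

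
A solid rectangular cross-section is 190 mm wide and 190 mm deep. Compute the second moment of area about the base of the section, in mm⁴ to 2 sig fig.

I_base ≈ 4.3 × 10⁸ mm⁴

The section: 190 × 190, A = 36 100 mm², y = 95 mm, Ī = 108 600 833 mm⁴.
Transfer it to a horizontal axis along the bottom face using Ī + A·d² with d = y − 0:
  the section: d = 95 mm → contributes +434 403 333 mm⁴
Total I = 434 403 333 mm⁴.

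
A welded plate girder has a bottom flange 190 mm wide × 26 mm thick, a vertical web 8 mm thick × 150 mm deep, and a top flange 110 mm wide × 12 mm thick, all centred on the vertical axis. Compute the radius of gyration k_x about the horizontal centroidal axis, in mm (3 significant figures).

k_x ≈ 68.6 mm

Break the section into simple shapes (no overlaps), measuring from the bottom-left corner of the bounding box.
Bottom plate: 190 × 26, A = 4 940 mm², y = 13 mm, Ī = 278 287 mm⁴.
Web plate: 8 × 150, A = 1 200 mm², y = 101 mm, Ī = 2 250 000 mm⁴.
Top plate: 110 × 12, A = 1 320 mm², y = 182 mm, Ī = 15 840 mm⁴.
Centroid: ȳ = ΣA·y / ΣA = 57.059 mm.
Transfer each piece to the horizontal centroidal axis using Ī + A·d² with d = y − 57.059:
  bottom plate: d = -44.059 mm → contributes +9 867 784 mm⁴
  web plate: d = 43.941 mm → contributes +4 566 976 mm⁴
  top plate: d = 124.94 mm → contributes +20 621 381 mm⁴
Total I = 35 056 141 mm⁴.
Radius of gyration: k = √(I/A) = √(35 056 141 / 7 460) = 68.551 mm.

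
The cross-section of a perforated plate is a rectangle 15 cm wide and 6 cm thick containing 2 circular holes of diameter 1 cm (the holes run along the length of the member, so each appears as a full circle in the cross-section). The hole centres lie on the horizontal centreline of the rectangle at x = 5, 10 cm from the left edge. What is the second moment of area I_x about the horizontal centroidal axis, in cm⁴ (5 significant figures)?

I_x ≈ 269.90 cm⁴

Decompose the section into non-overlapping parts with the origin at the bottom-left of its bounding rectangle.
Plate: 15 × 6, A = 90 cm², y = 3 cm, Ī = 270 cm⁴.
Hole 1 (subtracted): ⌀1, A = 0.7853982 cm², y = 3 cm, Ī = 0.04908739 cm⁴.
Hole 2 (subtracted): ⌀1, A = 0.7853982 cm², y = 3 cm, Ī = 0.04908739 cm⁴.
By symmetry the centroid is at mid-height, ȳ = 3 cm.
All pieces are centred on the horizontal centroidal axis, so I = ΣĪ (holes subtracted) = 269.9018 cm⁴.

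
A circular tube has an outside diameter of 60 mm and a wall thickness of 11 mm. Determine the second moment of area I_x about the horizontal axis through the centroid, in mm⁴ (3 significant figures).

I_x ≈ 5.34 × 10⁵ mm⁴

Decompose the section into non-overlapping parts with the origin at the bottom-left of its bounding rectangle.
Outer circle: ⌀60, A = 2827.4 mm², y = 30 mm, Ī = 636 173 mm⁴.
Bore (subtracted): ⌀38, A = 1134.1 mm², y = 30 mm, Ī = 102 354 mm⁴.
By symmetry the centroid is at mid-height, ȳ = 30 mm.
All pieces are centred on the horizontal axis through the centroid, so I = ΣĪ (holes subtracted) = 533 819 mm⁴.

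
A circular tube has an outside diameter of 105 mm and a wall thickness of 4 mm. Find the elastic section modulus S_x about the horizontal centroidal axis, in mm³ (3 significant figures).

Treat the section as a set of non-overlapping primitives; coordinates are from the bounding-box lower-left.
Outer circle: ⌀105, A = 8 659 mm², y = 52.5 mm, Ī = 5 966 602 mm⁴.
Bore (subtracted): ⌀97, A = 7389.8 mm², y = 52.5 mm, Ī = 4 345 671 mm⁴.
By symmetry the centroid is at mid-height, ȳ = 52.5 mm.
All pieces are centred on the horizontal centroidal axis, so I = ΣĪ (holes subtracted) = 1 620 931 mm⁴.
Extreme fibre distance c = 52.5 mm; S = I/c = 30 875 mm³.

S_x ≈ 3.09 × 10⁴ mm³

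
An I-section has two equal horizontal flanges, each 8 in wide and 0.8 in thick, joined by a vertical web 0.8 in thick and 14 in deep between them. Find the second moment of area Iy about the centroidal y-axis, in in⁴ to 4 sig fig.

Iy ≈ 68.86 in⁴

Treat the section as a set of non-overlapping primitives; coordinates are from the bounding-box lower-left.
Bottom flange: 8 × 0.8, A = 6.4 in², x = 4 in, Ī = 34.1333 in⁴.
Web: 0.8 × 14, A = 11.2 in², x = 4 in, Ī = 0.597333 in⁴.
Top flange: 8 × 0.8, A = 6.4 in², x = 4 in, Ī = 34.1333 in⁴.
By symmetry the centroid is at mid-width, x̄ = 4 in.
All pieces are centred on the centroidal y-axis, so I = ΣĪ = 68.864 in⁴.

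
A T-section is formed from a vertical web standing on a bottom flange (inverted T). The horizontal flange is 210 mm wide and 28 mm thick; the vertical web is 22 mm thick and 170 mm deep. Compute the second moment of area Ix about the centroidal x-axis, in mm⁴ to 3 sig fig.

Split into non-overlapping primitives; take the origin at the lower-left of the bounding box.
Flange: 210 × 28, A = 5 880 mm², y = 14 mm, Ī = 384 160 mm⁴.
Web: 22 × 170, A = 3 740 mm², y = 113 mm, Ī = 9 007 167 mm⁴.
Centroid: ȳ = ΣA·y / ΣA = 52.489 mm.
Transfer each piece to the centroidal x-axis using Ī + A·d² with d = y − 52.489:
  flange: d = -38.489 mm → contributes +9 094 614 mm⁴
  web: d = 60.511 mm → contributes +22 701 677 mm⁴
Total I = 31 796 290 mm⁴.

Ix ≈ 3.18 × 10⁷ mm⁴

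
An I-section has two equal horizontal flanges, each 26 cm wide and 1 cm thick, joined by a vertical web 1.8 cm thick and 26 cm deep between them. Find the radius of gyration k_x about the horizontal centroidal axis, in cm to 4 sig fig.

k_x ≈ 11.07 cm

Treat the section as a set of non-overlapping primitives; coordinates are from the bounding-box lower-left.
Bottom flange: 26 × 1, A = 26 cm², y = 0.5 cm, Ī = 2.16667 cm⁴.
Web: 1.8 × 26, A = 46.8 cm², y = 14 cm, Ī = 2636.4 cm⁴.
Top flange: 26 × 1, A = 26 cm², y = 27.5 cm, Ī = 2.16667 cm⁴.
By symmetry the centroid is at mid-height, ȳ = 14 cm.
Transfer each piece to the horizontal centroidal axis using Ī + A·d² with d = y − 14:
  bottom flange: d = -13.5 cm → contributes +4740.67 cm⁴
  web: d = 0 cm → contributes +2636.4 cm⁴
  top flange: d = 13.5 cm → contributes +4740.67 cm⁴
Total I = 12117.7 cm⁴.
Radius of gyration: k = √(I/A) = √(12117.7 / 98.8) = 11.0747 cm.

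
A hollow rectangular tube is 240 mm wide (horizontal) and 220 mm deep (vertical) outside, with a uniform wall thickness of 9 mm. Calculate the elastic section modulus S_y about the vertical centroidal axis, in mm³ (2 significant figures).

Decompose the section into non-overlapping parts with the origin at the bottom-left of its bounding rectangle.
Outer rectangle: 240 × 220, A = 52 800 mm², x = 120 mm, Ī = 253 440 000 mm⁴.
Inner void (subtracted): 222 × 202, A = 44 844 mm², x = 120 mm, Ī = 184 174 308 mm⁴.
By symmetry the centroid is at mid-width, x̄ = 120 mm.
All pieces are centred on the vertical centroidal axis, so I = ΣĪ (holes subtracted) = 69 265 692 mm⁴.
Extreme fibre distance c = 120 mm; S = I/c = 577 214 mm³.

S_y ≈ 5.8 × 10⁵ mm³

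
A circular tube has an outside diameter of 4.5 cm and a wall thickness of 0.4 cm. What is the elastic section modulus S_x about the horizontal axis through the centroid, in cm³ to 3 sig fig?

S_x ≈ 4.86 cm³

Decompose the section into non-overlapping parts with the origin at the bottom-left of its bounding rectangle.
Outer circle: ⌀4.5, A = 15.904 cm², y = 2.25 cm, Ī = 20.129 cm⁴.
Bore (subtracted): ⌀3.7, A = 10.752 cm², y = 2.25 cm, Ī = 9.1998 cm⁴.
By symmetry the centroid is at mid-height, ȳ = 2.25 cm.
All pieces are centred on the horizontal axis through the centroid, so I = ΣĪ (holes subtracted) = 10.929 cm⁴.
Extreme fibre distance c = 2.25 cm; S = I/c = 4.8574 cm³.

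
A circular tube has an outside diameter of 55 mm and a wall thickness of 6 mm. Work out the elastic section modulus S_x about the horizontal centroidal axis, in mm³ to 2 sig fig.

S_x ≈ 1.0 × 10⁴ mm³

Decompose the section into non-overlapping parts with the origin at the bottom-left of its bounding rectangle.
Outer circle: ⌀55, A = 2 376 mm², y = 27.5 mm, Ī = 449 180 mm⁴.
Bore (subtracted): ⌀43, A = 1 452 mm², y = 27.5 mm, Ī = 167 820 mm⁴.
By symmetry the centroid is at mid-height, ȳ = 27.5 mm.
All pieces are centred on the horizontal centroidal axis, so I = ΣĪ (holes subtracted) = 281 360 mm⁴.
Extreme fibre distance c = 27.5 mm; S = I/c = 10 231 mm³.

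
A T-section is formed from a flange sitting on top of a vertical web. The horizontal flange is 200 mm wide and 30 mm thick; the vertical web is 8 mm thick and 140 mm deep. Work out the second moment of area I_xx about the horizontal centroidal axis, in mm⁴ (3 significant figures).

I_xx ≈ 9.10 × 10⁶ mm⁴

Break the section into simple shapes (no overlaps), measuring from the bottom-left corner of the bounding box.
Flange: 200 × 30, A = 6 000 mm², y = 155 mm, Ī = 450 000 mm⁴.
Web: 8 × 140, A = 1 120 mm², y = 70 mm, Ī = 1 829 333 mm⁴.
Centroid: ȳ = ΣA·y / ΣA = 141.63 mm.
Transfer each piece to the horizontal centroidal axis using Ī + A·d² with d = y − 141.63:
  flange: d = 13.371 mm → contributes +1 522 668 mm⁴
  web: d = -71.629 mm → contributes +7 575 767 mm⁴
Total I = 9 098 434 mm⁴.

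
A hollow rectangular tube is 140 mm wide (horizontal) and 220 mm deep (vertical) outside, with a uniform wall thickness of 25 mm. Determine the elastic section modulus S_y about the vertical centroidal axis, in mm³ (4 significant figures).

Break the section into simple shapes (no overlaps), measuring from the bottom-left corner of the bounding box.
Outer rectangle: 140 × 220, A = 30 800 mm², x = 70 mm, Ī = 50 306 667 mm⁴.
Inner void (subtracted): 90 × 170, A = 15 300 mm², x = 70 mm, Ī = 10 327 500 mm⁴.
By symmetry the centroid is at mid-width, x̄ = 70 mm.
All pieces are centred on the vertical centroidal axis, so I = ΣĪ (holes subtracted) = 39 979 167 mm⁴.
Extreme fibre distance c = 70 mm; S = I/c = 571 131 mm³.

S_y ≈ 5.711 × 10⁵ mm³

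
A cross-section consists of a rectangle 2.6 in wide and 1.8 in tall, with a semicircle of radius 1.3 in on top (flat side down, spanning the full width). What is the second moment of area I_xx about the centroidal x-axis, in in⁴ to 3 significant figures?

I_xx ≈ 5.15 in⁴

Treat the section as a set of non-overlapping primitives; coordinates are from the bounding-box lower-left.
Rectangular body: 2.6 × 1.8, A = 4.68 in², y = 0.9 in, Ī = 1.2636 in⁴.
Semicircular cap: semicircle r = 1.3, A = 2.6546 in², y = 2.3517 in, Ī = 0.31348 in⁴.
Centroid: ȳ = ΣA·y / ΣA = 1.4254 in.
Transfer each piece to the centroidal x-axis using Ī + A·d² with d = y − 1.4254:
  rectangular body: d = -0.52543 in → contributes +2.5556 in⁴
  semicircular cap: d = 0.92631 in → contributes +2.5913 in⁴
Total I = 5.1469 in⁴.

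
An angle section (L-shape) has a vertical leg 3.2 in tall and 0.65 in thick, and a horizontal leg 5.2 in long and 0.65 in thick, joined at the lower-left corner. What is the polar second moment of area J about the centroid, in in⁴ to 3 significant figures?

J ≈ 17.3 in⁴

Decompose the section into non-overlapping parts with the origin at the bottom-left of its bounding rectangle.
Vertical leg: 0.65 × 3.2, A = 2.08 in², y = 1.6 in, Ī = 1.7749 in⁴.
Horizontal leg (remainder): 4.55 × 0.65, A = 2.9575 in², y = 0.325 in, Ī = 0.10413 in⁴.
Centroid: ȳ = ΣA·y / ΣA = 0.85145 in.
Transfer each piece to the centroidal x-axis using Ī + A·d² with d = y − 0.85145:
  vertical leg: d = 0.74855 in → contributes +2.9404 in⁴
  horizontal leg (remainder): d = -0.52645 in → contributes +0.9238 in⁴
Total I = 3.8642 in⁴.
For the y-axis: x̄ = 1.8515 in.
Repeating about the centroidal y-axis gives I_y = 13.431 in⁴.
Polar second moment: J = I_x + I_y = 17.295 in⁴.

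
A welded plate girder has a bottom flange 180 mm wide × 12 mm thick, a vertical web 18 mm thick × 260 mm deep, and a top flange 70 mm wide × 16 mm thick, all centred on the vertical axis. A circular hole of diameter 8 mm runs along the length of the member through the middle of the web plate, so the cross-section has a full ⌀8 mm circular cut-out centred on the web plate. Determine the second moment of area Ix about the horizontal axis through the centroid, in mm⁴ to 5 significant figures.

Split into non-overlapping primitives; take the origin at the lower-left of the bounding box.
Bottom plate: 180 × 12, A = 2 160 mm², y = 6 mm, Ī = 25 920 mm⁴.
Web plate: 18 × 260, A = 4 680 mm², y = 142 mm, Ī = 26 364 000 mm⁴.
Top plate: 70 × 16, A = 1 120 mm², y = 280 mm, Ī = 23893.33 mm⁴.
Hole (subtracted): ⌀8, A = 50.26548 mm², y = 142 mm, Ī = 201.0619 mm⁴.
Centroid: ȳ = ΣA·y / ΣA = 124.4014 mm.
Transfer each piece to the horizontal axis through the centroid using Ī + A·d² with d = y − 124.4014:
  bottom plate: d = -118.4014 mm → contributes +30 306 742 mm⁴
  web plate: d = 17.59857 mm → contributes +27 813 441 mm⁴
  top plate: d = 155.5986 mm → contributes +27 140 117 mm⁴
  hole: d = 17.59857 mm → contributes −15768.76 mm⁴
Total I = 85 244 532 mm⁴.

Ix ≈ 8.5245 × 10⁷ mm⁴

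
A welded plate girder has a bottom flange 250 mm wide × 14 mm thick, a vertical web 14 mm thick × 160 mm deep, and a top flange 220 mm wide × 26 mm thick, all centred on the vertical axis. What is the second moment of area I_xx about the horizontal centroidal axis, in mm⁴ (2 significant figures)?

Decompose the section into non-overlapping parts with the origin at the bottom-left of its bounding rectangle.
Bottom plate: 250 × 14, A = 3 500 mm², y = 7 mm, Ī = 57 167 mm⁴.
Web plate: 14 × 160, A = 2 240 mm², y = 94 mm, Ī = 4 778 667 mm⁴.
Top plate: 220 × 26, A = 5 720 mm², y = 187 mm, Ī = 322 227 mm⁴.
Centroid: ȳ = ΣA·y / ΣA = 113.8 mm.
Transfer each piece to the horizontal centroidal axis using Ī + A·d² with d = y − 113.8:
  bottom plate: d = -106.8 mm → contributes +40 015 025 mm⁴
  web plate: d = -19.85 mm → contributes +5 661 114 mm⁴
  top plate: d = 73.15 mm → contributes +30 931 037 mm⁴
Total I = 76 607 176 mm⁴.

I_xx ≈ 7.7 × 10⁷ mm⁴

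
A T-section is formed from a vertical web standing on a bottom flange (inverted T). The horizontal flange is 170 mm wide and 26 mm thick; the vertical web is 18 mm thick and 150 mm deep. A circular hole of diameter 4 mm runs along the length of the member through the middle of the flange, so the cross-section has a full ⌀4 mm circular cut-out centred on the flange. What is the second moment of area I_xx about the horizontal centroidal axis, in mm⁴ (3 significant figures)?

I_xx ≈ 1.83 × 10⁷ mm⁴

Decompose the section into non-overlapping parts with the origin at the bottom-left of its bounding rectangle.
Flange: 170 × 26, A = 4 420 mm², y = 13 mm, Ī = 248 993 mm⁴.
Web: 18 × 150, A = 2 700 mm², y = 101 mm, Ī = 5 062 500 mm⁴.
Hole (subtracted): ⌀4, A = 12.566 mm², y = 13 mm, Ī = 12.566 mm⁴.
Centroid: ȳ = ΣA·y / ΣA = 46.43 mm.
Transfer each piece to the horizontal centroidal axis using Ī + A·d² with d = y − 46.43:
  flange: d = -33.43 mm → contributes +5 188 568 mm⁴
  web: d = 54.57 mm → contributes +13 102 852 mm⁴
  hole: d = -33.43 mm → contributes −14 056 mm⁴
Total I = 18 277 363 mm⁴.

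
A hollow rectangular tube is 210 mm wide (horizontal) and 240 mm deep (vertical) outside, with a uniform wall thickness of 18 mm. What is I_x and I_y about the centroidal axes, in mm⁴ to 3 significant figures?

I_x ≈ 1.19 × 10⁸ mm⁴, I_y ≈ 9.57 × 10⁷ mm⁴

Decompose the section into non-overlapping parts with the origin at the bottom-left of its bounding rectangle.
Outer rectangle: 210 × 240, A = 50 400 mm², y = 120 mm, Ī = 241 920 000 mm⁴.
Inner void (subtracted): 174 × 204, A = 35 496 mm², y = 120 mm, Ī = 123 100 128 mm⁴.
By symmetry the centroid is at mid-height, ȳ = 120 mm.
All pieces are centred on the centroidal x-axis, so I = ΣĪ (holes subtracted) = 118 819 872 mm⁴.
Repeating about the centroidal y-axis gives I_y = 95 663 592 mm⁴.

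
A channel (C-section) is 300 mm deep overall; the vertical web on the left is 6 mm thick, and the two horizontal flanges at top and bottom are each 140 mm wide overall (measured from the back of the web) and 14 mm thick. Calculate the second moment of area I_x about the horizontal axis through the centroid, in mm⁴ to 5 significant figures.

I_x ≈ 9.0286 × 10⁷ mm⁴

Decompose the section into non-overlapping parts with the origin at the bottom-left of its bounding rectangle.
Web: 6 × 300, A = 1 800 mm², y = 150 mm, Ī = 13 500 000 mm⁴.
Top flange (beyond web): 134 × 14, A = 1 876 mm², y = 293 mm, Ī = 30641.33 mm⁴.
Bottom flange (beyond web): 134 × 14, A = 1 876 mm², y = 7 mm, Ī = 30641.33 mm⁴.
By symmetry the centroid is at mid-height, ȳ = 150 mm.
Transfer each piece to the horizontal axis through the centroid using Ī + A·d² with d = y − 150:
  web: d = 0 mm → contributes +13 500 000 mm⁴
  top flange (beyond web): d = 143 mm → contributes +38 392 965 mm⁴
  bottom flange (beyond web): d = -143 mm → contributes +38 392 965 mm⁴
Total I = 90 285 931 mm⁴.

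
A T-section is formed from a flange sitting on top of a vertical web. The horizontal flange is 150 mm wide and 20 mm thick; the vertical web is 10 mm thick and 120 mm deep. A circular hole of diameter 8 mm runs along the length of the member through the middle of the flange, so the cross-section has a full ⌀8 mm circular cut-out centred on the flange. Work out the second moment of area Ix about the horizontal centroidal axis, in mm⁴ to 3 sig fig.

Break the section into simple shapes (no overlaps), measuring from the bottom-left corner of the bounding box.
Flange: 150 × 20, A = 3 000 mm², y = 130 mm, Ī = 100 000 mm⁴.
Web: 10 × 120, A = 1 200 mm², y = 60 mm, Ī = 1 440 000 mm⁴.
Hole (subtracted): ⌀8, A = 50.265 mm², y = 130 mm, Ī = 201.06 mm⁴.
Centroid: ȳ = ΣA·y / ΣA = 109.76 mm.
Transfer each piece to the horizontal centroidal axis using Ī + A·d² with d = y − 109.76:
  flange: d = 20.242 mm → contributes +1 329 247 mm⁴
  web: d = -49.758 mm → contributes +4 410 999 mm⁴
  hole: d = 20.242 mm → contributes −20 797 mm⁴
Total I = 5 719 449 mm⁴.

Ix ≈ 5.72 × 10⁶ mm⁴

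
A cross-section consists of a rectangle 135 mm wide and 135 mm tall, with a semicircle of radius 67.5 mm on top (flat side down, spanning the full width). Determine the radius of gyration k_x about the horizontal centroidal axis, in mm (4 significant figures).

k_x ≈ 55.24 mm

Split into non-overlapping primitives; take the origin at the lower-left of the bounding box.
Rectangular body: 135 × 135, A = 18 225 mm², y = 67.5 mm, Ī = 27 679 219 mm⁴.
Semicircular cap: semicircle r = 67.5, A = 7156.94 mm², y = 163.648 mm, Ī = 2 278 490 mm⁴.
Centroid: ȳ = ΣA·y / ΣA = 94.6108 mm.
Transfer each piece to the horizontal centroidal axis using Ī + A·d² with d = y − 94.6108:
  rectangular body: d = -27.1108 mm → contributes +41 074 513 mm⁴
  semicircular cap: d = 69.0371 mm → contributes +36 389 326 mm⁴
Total I = 77 463 838 mm⁴.
Radius of gyration: k = √(I/A) = √(77 463 838 / 25381.9) = 55.2443 mm.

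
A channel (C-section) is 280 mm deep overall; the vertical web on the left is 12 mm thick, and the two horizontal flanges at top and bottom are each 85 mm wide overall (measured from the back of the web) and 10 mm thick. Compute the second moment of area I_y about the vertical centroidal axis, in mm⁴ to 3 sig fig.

I_y ≈ 2.53 × 10⁶ mm⁴

Decompose the section into non-overlapping parts with the origin at the bottom-left of its bounding rectangle.
Web: 12 × 280, A = 3 360 mm², x = 6 mm, Ī = 40 320 mm⁴.
Top flange (beyond web): 73 × 10, A = 730 mm², x = 48.5 mm, Ī = 324 181 mm⁴.
Bottom flange (beyond web): 73 × 10, A = 730 mm², x = 48.5 mm, Ī = 324 181 mm⁴.
Centroid: x̄ = ΣA·x / ΣA = 18.873 mm.
Transfer each piece to the vertical centroidal axis using Ī + A·d² with d = x − 18.873:
  web: d = -12.873 mm → contributes +597 158 mm⁴
  top flange (beyond web): d = 29.627 mm → contributes +964 926 mm⁴
  bottom flange (beyond web): d = 29.627 mm → contributes +964 926 mm⁴
Total I = 2 527 009 mm⁴.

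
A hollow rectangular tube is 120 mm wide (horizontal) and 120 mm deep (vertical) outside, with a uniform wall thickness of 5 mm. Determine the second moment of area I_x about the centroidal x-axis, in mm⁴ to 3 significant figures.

Break the section into simple shapes (no overlaps), measuring from the bottom-left corner of the bounding box.
Outer rectangle: 120 × 120, A = 14 400 mm², y = 60 mm, Ī = 17 280 000 mm⁴.
Inner void (subtracted): 110 × 110, A = 12 100 mm², y = 60 mm, Ī = 12 200 833 mm⁴.
By symmetry the centroid is at mid-height, ȳ = 60 mm.
All pieces are centred on the centroidal x-axis, so I = ΣĪ (holes subtracted) = 5 079 167 mm⁴.

I_x ≈ 5.08 × 10⁶ mm⁴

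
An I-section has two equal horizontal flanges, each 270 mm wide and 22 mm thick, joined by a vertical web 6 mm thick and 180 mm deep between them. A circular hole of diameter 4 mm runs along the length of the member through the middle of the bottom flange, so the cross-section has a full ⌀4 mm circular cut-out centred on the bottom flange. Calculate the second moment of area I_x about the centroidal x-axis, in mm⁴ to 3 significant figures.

Break the section into simple shapes (no overlaps), measuring from the bottom-left corner of the bounding box.
Bottom flange: 270 × 22, A = 5 940 mm², y = 11 mm, Ī = 239 580 mm⁴.
Web: 6 × 180, A = 1 080 mm², y = 112 mm, Ī = 2 916 000 mm⁴.
Top flange: 270 × 22, A = 5 940 mm², y = 213 mm, Ī = 239 580 mm⁴.
Hole (subtracted): ⌀4, A = 12.566 mm², y = 11 mm, Ī = 12.566 mm⁴.
Centroid: ȳ = ΣA·y / ΣA = 112.1 mm.
Transfer each piece to the centroidal x-axis using Ī + A·d² with d = y − 112.1:
  bottom flange: d = -101.1 mm → contributes +60 951 198 mm⁴
  web: d = -0.098027 mm → contributes +2 916 010 mm⁴
  top flange: d = 100.9 mm → contributes +60 715 956 mm⁴
  hole: d = -101.1 mm → contributes −128 451 mm⁴
Total I = 124 454 713 mm⁴.

I_x ≈ 1.24 × 10⁸ mm⁴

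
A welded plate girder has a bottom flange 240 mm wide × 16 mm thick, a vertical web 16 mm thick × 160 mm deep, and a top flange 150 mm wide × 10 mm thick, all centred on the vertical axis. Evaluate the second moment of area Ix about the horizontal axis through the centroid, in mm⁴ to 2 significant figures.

Split into non-overlapping primitives; take the origin at the lower-left of the bounding box.
Bottom plate: 240 × 16, A = 3 840 mm², y = 8 mm, Ī = 81 920 mm⁴.
Web plate: 16 × 160, A = 2 560 mm², y = 96 mm, Ī = 5 461 333 mm⁴.
Top plate: 150 × 10, A = 1 500 mm², y = 181 mm, Ī = 12 500 mm⁴.
Centroid: ȳ = ΣA·y / ΣA = 69.36 mm.
Transfer each piece to the horizontal axis through the centroid using Ī + A·d² with d = y − 69.36:
  bottom plate: d = -61.36 mm → contributes +14 541 858 mm⁴
  web plate: d = 26.64 mm → contributes +7 277 517 mm⁴
  top plate: d = 111.6 mm → contributes +18 706 208 mm⁴
Total I = 40 525 583 mm⁴.

Ix ≈ 4.1 × 10⁷ mm⁴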